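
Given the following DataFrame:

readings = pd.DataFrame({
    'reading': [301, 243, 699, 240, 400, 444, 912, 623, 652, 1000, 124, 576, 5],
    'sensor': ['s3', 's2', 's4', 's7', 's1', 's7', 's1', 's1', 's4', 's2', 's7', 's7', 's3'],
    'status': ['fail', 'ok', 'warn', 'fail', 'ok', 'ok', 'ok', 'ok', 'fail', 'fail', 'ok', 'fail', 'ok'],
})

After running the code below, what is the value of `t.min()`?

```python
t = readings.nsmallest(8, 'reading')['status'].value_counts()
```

3

take 8 rows with smallest reading:
    reading sensor status
12        5     s3     ok
10      124     s7     ok
3       240     s7   fail
1       243     s2     ok
0       301     s3   fail
4       400     s1     ok
5       444     s7     ok
11      576     s7   fail
value_counts of status:
status
ok      5
fail    3
Name: count, dtype: int64
The min of the resulting series is 3.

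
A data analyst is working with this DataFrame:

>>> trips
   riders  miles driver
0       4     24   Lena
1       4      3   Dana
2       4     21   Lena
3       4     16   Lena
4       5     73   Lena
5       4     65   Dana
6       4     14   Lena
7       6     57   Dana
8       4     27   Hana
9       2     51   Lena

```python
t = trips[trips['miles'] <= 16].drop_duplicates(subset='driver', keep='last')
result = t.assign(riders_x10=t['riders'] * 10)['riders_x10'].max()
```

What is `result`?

40

filter rows where miles <= 16:
   riders  miles driver
1       4      3   Dana
3       4     16   Lena
6       4     14   Lena
drop duplicate driver (keep=last):
   riders  miles driver
1       4      3   Dana
6       4     14   Lena
add column riders_x10 = t['riders'] * 10:
   riders  miles driver  riders_x10
1       4      3   Dana          40
6       4     14   Lena          40
Then the max of column 'riders_x10': 40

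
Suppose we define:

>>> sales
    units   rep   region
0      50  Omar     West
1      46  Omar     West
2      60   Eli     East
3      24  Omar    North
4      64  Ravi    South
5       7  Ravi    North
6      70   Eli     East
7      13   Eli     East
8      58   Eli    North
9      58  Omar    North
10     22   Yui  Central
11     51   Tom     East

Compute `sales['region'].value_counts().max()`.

4

value_counts of region:
region
East       4
North      4
West       2
South      1
Central    1
Name: count, dtype: int64
Taking the max of the resulting series gives 4.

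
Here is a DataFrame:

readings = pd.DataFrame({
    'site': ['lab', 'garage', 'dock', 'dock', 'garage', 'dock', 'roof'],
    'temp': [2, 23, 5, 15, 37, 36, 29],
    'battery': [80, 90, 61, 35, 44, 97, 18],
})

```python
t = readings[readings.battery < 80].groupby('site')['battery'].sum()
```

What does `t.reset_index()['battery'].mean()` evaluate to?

filter rows where battery < 80:
     site  temp  battery
2    dock     5       61
3    dock    15       35
4  garage    37       44
6    roof    29       18
group by site, sum of battery:
site
dock      96
garage    44
roof      18
Name: battery, dtype: int64
reset_index():
     site  battery
0    dock       96
1  garage       44
2    roof       18

52.6666666667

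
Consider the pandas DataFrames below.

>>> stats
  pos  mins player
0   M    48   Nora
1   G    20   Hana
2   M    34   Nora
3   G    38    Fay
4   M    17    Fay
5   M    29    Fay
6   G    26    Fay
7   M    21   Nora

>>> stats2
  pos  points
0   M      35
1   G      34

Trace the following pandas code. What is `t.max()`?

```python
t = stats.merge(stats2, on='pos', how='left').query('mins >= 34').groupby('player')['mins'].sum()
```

merge on 'pos' (how='left') → 8 rows:
  pos  mins player  points
0   M    48   Nora      35
1   G    20   Hana      34
2   M    34   Nora      35
3   G    38    Fay      34
4   M    17    Fay      35
5   M    29    Fay      35
6   G    26    Fay      34
7   M    21   Nora      35
filter rows where mins >= 34:
  pos  mins player  points
0   M    48   Nora      35
2   M    34   Nora      35
3   G    38    Fay      34
group by player, sum of mins:
player
Fay     38
Nora    82
Name: mins, dtype: int64

82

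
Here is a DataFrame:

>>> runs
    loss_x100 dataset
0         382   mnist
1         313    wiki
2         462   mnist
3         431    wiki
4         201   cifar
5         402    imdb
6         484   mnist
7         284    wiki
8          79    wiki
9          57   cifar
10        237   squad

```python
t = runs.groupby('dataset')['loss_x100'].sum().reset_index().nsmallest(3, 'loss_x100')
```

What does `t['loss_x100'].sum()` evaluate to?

897

group by dataset, sum of loss_x100:
dataset
cifar     258
imdb      402
mnist    1328
squad     237
wiki     1107
Name: loss_x100, dtype: int64
reset_index():
  dataset  loss_x100
0   cifar        258
1    imdb        402
2   mnist       1328
3   squad        237
4    wiki       1107
take 3 rows with smallest loss_x100:
  dataset  loss_x100
3   squad        237
0   cifar        258
1    imdb        402
Reading off the sum of column 'loss_x100', we get 897.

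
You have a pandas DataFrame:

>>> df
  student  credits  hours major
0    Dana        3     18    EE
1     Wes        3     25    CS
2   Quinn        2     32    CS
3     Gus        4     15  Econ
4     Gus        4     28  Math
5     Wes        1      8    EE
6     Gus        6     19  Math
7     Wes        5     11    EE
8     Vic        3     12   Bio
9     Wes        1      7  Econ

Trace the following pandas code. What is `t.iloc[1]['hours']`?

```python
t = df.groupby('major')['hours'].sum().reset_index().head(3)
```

57

group by major, sum of hours:
major
Bio     12
CS      57
EE      37
Econ    22
Math    47
Name: hours, dtype: int64
reset_index():
  major  hours
0   Bio     12
1    CS     57
2    EE     37
3  Econ     22
4  Math     47
take first 3 rows:
  major  hours
0   Bio     12
1    CS     57
2    EE     37
Taking the value at position 1, column 'hours' gives 57.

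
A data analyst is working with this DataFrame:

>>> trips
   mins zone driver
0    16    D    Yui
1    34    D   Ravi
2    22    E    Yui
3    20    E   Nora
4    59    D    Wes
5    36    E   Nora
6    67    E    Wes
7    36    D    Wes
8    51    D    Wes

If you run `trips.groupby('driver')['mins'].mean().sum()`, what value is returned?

134.25

group by driver, mean of mins:
driver
Nora    28.00
Ravi    34.00
Wes     53.25
Yui     19.00
Name: mins, dtype: float64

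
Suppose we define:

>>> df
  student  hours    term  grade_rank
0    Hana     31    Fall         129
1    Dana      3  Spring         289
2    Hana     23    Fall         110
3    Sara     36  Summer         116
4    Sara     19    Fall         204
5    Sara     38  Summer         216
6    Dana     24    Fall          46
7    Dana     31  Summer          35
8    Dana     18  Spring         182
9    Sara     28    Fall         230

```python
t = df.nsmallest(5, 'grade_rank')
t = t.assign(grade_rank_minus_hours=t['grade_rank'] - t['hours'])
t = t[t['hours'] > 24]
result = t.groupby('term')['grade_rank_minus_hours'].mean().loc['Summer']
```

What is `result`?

take 5 rows with smallest grade_rank:
  student  hours    term  grade_rank
7    Dana     31  Summer          35
6    Dana     24    Fall          46
2    Hana     23    Fall         110
3    Sara     36  Summer         116
0    Hana     31    Fall         129
add column grade_rank_minus_hours = t['grade_rank'] - t['hours']:
  student  hours    term  grade_rank  grade_rank_minus_hours
7    Dana     31  Summer          35                       4
6    Dana     24    Fall          46                      22
2    Hana     23    Fall         110                      87
3    Sara     36  Summer         116                      80
0    Hana     31    Fall         129                      98
filter rows where hours > 24:
  student  hours    term  grade_rank  grade_rank_minus_hours
7    Dana     31  Summer          35                       4
3    Sara     36  Summer         116                      80
0    Hana     31    Fall         129                      98
group by term, mean of grade_rank_minus_hours:
term
Fall      98.0
Summer    42.0
Name: grade_rank_minus_hours, dtype: float64
Then the value at index 'Summer': 42.0

42.0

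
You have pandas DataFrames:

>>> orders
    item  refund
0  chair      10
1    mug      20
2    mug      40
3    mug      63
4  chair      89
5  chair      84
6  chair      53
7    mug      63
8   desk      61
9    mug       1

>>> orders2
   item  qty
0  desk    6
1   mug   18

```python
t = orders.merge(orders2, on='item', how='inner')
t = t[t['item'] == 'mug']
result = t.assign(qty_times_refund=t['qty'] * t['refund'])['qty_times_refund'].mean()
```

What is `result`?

merge on 'item' (how='inner') → 6 rows:
   item  refund  qty
0   mug      20   18
1   mug      40   18
2   mug      63   18
3   mug      63   18
4  desk      61    6
5   mug       1   18
filter rows where item == 'mug':
  item  refund  qty
0  mug      20   18
1  mug      40   18
2  mug      63   18
3  mug      63   18
5  mug       1   18
add column qty_times_refund = t['qty'] * t['refund']:
  item  refund  qty  qty_times_refund
0  mug      20   18               360
1  mug      40   18               720
2  mug      63   18              1134
3  mug      63   18              1134
5  mug       1   18                18

673.2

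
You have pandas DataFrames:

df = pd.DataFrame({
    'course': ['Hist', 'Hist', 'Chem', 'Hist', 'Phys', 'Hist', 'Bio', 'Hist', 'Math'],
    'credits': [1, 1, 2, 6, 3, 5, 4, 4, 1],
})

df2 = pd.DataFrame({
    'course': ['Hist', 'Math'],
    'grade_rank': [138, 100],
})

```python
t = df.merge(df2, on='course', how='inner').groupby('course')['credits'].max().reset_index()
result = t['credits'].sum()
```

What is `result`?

7

merge on 'course' (how='inner') → 6 rows:
  course  credits  grade_rank
0   Hist        1         138
1   Hist        1         138
2   Hist        6         138
3   Hist        5         138
4   Hist        4         138
5   Math        1         100
group by course, max of credits:
course
Hist    6
Math    1
Name: credits, dtype: int64
reset_index():
  course  credits
0   Hist        6
1   Math        1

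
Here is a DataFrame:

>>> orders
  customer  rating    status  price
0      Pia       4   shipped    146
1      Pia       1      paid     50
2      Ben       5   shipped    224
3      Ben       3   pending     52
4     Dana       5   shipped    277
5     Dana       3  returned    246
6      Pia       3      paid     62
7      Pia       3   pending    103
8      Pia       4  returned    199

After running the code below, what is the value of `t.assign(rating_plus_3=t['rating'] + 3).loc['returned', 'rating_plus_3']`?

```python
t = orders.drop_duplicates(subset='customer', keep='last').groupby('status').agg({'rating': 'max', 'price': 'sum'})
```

7

drop duplicate customer (keep=last):
  customer  rating    status  price
3      Ben       3   pending     52
5     Dana       3  returned    246
8      Pia       4  returned    199
group by status: max(rating), sum(price):
          rating  price
status                 
pending        3     52
returned       4    445
add column rating_plus_3 = t['rating'] + 3:
          rating  price  rating_plus_3
status                                
pending        3     52              6
returned       4    445              7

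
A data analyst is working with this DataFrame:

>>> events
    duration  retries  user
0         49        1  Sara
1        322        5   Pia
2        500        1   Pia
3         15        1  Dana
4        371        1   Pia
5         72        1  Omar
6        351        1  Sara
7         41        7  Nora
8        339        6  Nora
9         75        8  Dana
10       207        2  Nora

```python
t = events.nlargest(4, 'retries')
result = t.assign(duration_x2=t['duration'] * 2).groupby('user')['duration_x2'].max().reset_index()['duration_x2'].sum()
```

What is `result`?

1472

take 4 rows with largest retries:
   duration  retries  user
9        75        8  Dana
7        41        7  Nora
8       339        6  Nora
1       322        5   Pia
add column duration_x2 = t['duration'] * 2:
   duration  retries  user  duration_x2
9        75        8  Dana          150
7        41        7  Nora           82
8       339        6  Nora          678
1       322        5   Pia          644
group by user, max of duration_x2:
user
Dana    150
Nora    678
Pia     644
Name: duration_x2, dtype: int64
reset_index():
   user  duration_x2
0  Dana          150
1  Nora          678
2   Pia          644
Finally, sum of column 'duration_x2' = 1472.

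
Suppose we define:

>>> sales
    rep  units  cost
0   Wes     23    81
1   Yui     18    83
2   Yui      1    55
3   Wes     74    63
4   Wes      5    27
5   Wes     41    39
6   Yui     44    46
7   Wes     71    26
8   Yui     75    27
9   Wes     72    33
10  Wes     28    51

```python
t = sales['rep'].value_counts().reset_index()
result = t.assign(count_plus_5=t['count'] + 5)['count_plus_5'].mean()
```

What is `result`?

10.5

value_counts of rep:
rep
Wes    7
Yui    4
Name: count, dtype: int64
reset_index():
   rep  count
0  Wes      7
1  Yui      4
add column count_plus_5 = t['count'] + 5:
   rep  count  count_plus_5
0  Wes      7            12
1  Yui      4             9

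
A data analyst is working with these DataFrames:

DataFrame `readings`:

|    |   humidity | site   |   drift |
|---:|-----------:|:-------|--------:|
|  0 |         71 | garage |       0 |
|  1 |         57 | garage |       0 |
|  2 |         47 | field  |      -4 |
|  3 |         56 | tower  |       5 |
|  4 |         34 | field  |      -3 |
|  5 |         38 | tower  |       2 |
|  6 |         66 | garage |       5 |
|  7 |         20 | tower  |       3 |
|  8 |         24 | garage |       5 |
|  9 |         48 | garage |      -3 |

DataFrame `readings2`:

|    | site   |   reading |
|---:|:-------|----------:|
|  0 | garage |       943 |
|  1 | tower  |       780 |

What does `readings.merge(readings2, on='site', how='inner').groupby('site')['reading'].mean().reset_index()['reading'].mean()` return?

merge on 'site' (how='inner') → 8 rows:
   humidity    site  drift  reading
0        71  garage      0      943
1        57  garage      0      943
2        56   tower      5      780
3        38   tower      2      780
4        66  garage      5      943
5        20   tower      3      780
6        24  garage      5      943
7        48  garage     -3      943
group by site, mean of reading:
site
garage    943.0
tower     780.0
Name: reading, dtype: float64
reset_index():
     site  reading
0  garage    943.0
1   tower    780.0
Taking the mean of column 'reading' gives 861.5.

861.5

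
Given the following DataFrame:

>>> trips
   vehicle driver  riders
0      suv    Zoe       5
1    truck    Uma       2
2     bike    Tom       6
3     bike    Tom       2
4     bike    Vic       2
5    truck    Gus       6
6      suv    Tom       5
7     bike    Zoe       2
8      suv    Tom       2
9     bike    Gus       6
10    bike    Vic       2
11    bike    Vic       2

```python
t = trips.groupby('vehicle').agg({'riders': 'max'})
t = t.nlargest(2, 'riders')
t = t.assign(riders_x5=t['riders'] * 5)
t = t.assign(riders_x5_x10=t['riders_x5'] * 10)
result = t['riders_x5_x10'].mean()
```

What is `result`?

300.0

group by vehicle, max of riders:
         riders
vehicle        
bike          6
suv           5
truck         6
take 2 rows with largest riders:
         riders
vehicle        
bike          6
truck         6
add column riders_x5 = t['riders'] * 5:
         riders  riders_x5
vehicle                   
bike          6         30
truck         6         30
add column riders_x5_x10 = t['riders_x5'] * 10:
         riders  riders_x5  riders_x5_x10
vehicle                                  
bike          6         30            300
truck         6         30            300
Hence 300.0.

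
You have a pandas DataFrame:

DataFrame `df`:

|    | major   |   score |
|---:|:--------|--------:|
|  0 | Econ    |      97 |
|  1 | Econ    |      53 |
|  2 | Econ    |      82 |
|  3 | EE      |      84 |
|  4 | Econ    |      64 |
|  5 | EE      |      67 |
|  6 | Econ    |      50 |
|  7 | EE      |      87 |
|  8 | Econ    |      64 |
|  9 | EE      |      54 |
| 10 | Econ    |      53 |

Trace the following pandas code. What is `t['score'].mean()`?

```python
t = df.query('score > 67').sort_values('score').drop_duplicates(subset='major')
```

83.0

filter rows where score > 67:
  major  score
0  Econ     97
2  Econ     82
3    EE     84
7    EE     87
sort by score:
  major  score
2  Econ     82
3    EE     84
7    EE     87
0  Econ     97
drop duplicate major (keep=first):
  major  score
2  Econ     82
3    EE     84
Finally, mean of column 'score' = 83.0.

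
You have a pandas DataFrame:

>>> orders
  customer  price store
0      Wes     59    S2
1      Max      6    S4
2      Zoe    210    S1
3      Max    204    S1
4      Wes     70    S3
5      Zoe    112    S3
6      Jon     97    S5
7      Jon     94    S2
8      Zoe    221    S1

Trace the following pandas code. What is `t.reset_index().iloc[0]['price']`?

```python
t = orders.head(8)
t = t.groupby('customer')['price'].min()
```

94

take first 8 rows:
  customer  price store
0      Wes     59    S2
1      Max      6    S4
2      Zoe    210    S1
3      Max    204    S1
4      Wes     70    S3
5      Zoe    112    S3
6      Jon     97    S5
7      Jon     94    S2
group by customer, min of price:
customer
Jon     94
Max      6
Wes     59
Zoe    112
Name: price, dtype: int64
reset_index():
  customer  price
0      Jon     94
1      Max      6
2      Wes     59
3      Zoe    112
Finally, value at position 0, column 'price' = 94.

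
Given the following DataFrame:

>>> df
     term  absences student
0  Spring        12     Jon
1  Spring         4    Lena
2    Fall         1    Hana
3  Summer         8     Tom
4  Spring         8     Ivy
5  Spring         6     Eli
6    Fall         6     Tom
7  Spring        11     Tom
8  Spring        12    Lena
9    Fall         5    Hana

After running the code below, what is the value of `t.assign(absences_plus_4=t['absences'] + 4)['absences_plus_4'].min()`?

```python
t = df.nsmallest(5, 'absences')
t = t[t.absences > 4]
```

9

take 5 rows with smallest absences:
     term  absences student
2    Fall         1    Hana
1  Spring         4    Lena
9    Fall         5    Hana
5  Spring         6     Eli
6    Fall         6     Tom
filter rows where absences > 4:
     term  absences student
9    Fall         5    Hana
5  Spring         6     Eli
6    Fall         6     Tom
add column absences_plus_4 = t['absences'] + 4:
     term  absences student  absences_plus_4
9    Fall         5    Hana                9
5  Spring         6     Eli               10
6    Fall         6     Tom               10
Then the min of column 'absences_plus_4': 9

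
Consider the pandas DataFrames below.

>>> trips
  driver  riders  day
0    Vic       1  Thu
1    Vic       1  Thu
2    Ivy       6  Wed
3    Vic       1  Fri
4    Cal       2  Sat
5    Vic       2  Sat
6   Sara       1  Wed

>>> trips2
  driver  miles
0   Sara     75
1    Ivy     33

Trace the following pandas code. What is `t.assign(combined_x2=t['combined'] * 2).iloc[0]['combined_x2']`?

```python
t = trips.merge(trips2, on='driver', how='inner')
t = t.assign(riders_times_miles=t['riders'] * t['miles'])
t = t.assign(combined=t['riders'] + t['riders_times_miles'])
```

408

merge on 'driver' (how='inner') → 2 rows:
  driver  riders  day  miles
0    Ivy       6  Wed     33
1   Sara       1  Wed     75
add column riders_times_miles = t['riders'] * t['miles']:
  driver  riders  day  miles  riders_times_miles
0    Ivy       6  Wed     33                 198
1   Sara       1  Wed     75                  75
add column combined = t['riders'] + t['riders_times_miles']:
  driver  riders  day  miles  riders_times_miles  combined
0    Ivy       6  Wed     33                 198       204
1   Sara       1  Wed     75                  75        76
add column combined_x2 = t['combined'] * 2:
  driver  riders  day  miles  riders_times_miles  combined  combined_x2
0    Ivy       6  Wed     33                 198       204          408
1   Sara       1  Wed     75                  75        76          152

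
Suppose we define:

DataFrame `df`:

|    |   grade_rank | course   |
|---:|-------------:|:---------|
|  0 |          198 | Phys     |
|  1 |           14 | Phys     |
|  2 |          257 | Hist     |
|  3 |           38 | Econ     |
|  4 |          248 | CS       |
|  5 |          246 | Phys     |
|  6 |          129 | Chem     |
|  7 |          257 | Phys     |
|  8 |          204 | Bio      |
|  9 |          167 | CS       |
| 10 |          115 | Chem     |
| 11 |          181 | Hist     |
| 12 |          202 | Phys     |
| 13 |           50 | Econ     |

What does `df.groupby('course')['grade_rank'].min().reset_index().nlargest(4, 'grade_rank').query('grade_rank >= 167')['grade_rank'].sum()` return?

group by course, min of grade_rank:
course
Bio     204
CS      167
Chem    115
Econ     38
Hist    181
Phys     14
Name: grade_rank, dtype: int64
reset_index():
  course  grade_rank
0    Bio         204
1     CS         167
2   Chem         115
3   Econ          38
4   Hist         181
5   Phys          14
take 4 rows with largest grade_rank:
  course  grade_rank
0    Bio         204
4   Hist         181
1     CS         167
2   Chem         115
filter rows where grade_rank >= 167:
  course  grade_rank
0    Bio         204
4   Hist         181
1     CS         167
Then the sum of column 'grade_rank': 552

552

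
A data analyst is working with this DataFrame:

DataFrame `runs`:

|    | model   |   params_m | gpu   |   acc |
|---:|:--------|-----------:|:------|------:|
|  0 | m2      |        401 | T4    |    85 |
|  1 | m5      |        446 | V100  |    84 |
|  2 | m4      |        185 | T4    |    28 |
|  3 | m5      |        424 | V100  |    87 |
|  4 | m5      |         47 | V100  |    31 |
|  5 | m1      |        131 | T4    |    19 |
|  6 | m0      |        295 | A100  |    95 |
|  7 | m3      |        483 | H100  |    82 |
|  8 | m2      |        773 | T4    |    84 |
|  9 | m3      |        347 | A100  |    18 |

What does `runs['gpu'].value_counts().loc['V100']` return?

3

value_counts of gpu:
gpu
T4      4
V100    3
A100    2
H100    1
Name: count, dtype: int64
So loc['V100'] = 3.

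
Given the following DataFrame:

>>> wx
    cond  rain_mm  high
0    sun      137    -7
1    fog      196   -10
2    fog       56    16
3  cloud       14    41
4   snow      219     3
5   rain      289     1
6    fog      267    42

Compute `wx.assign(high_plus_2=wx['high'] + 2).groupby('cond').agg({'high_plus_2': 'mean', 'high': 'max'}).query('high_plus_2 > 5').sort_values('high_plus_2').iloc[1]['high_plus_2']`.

add column high_plus_2 = wx['high'] + 2:
    cond  rain_mm  high  high_plus_2
0    sun      137    -7           -5
1    fog      196   -10           -8
2    fog       56    16           18
3  cloud       14    41           43
4   snow      219     3            5
5   rain      289     1            3
6    fog      267    42           44
group by cond: mean(high_plus_2), max(high):
       high_plus_2  high
cond                    
cloud         43.0    41
fog           18.0    42
rain           3.0     1
snow           5.0     3
sun           -5.0    -7
filter rows where high_plus_2 > 5:
       high_plus_2  high
cond                    
cloud         43.0    41
fog           18.0    42
sort by high_plus_2:
       high_plus_2  high
cond                    
fog           18.0    42
cloud         43.0    41
Hence 43.0.

43.0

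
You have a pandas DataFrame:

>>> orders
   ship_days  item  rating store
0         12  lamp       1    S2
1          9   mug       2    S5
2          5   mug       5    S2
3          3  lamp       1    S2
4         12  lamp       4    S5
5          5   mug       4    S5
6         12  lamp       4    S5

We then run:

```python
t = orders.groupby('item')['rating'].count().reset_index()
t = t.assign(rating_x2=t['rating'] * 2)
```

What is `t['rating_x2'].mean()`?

group by item, count of rating:
item
lamp    4
mug     3
Name: rating, dtype: int64
reset_index():
   item  rating
0  lamp       4
1   mug       3
add column rating_x2 = t['rating'] * 2:
   item  rating  rating_x2
0  lamp       4          8
1   mug       3          6
Then the mean of column 'rating_x2': 7.0

7.0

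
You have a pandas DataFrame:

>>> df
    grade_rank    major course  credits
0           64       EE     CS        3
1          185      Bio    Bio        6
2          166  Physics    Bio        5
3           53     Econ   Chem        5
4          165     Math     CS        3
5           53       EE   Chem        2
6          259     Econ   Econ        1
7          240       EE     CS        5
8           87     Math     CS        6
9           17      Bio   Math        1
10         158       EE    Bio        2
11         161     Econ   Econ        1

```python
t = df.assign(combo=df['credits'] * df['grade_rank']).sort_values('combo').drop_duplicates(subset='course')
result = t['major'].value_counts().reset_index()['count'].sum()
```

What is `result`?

add column combo = df['credits'] * df['grade_rank']:
    grade_rank    major course  credits  combo
0           64       EE     CS        3    192
1          185      Bio    Bio        6   1110
2          166  Physics    Bio        5    830
3           53     Econ   Chem        5    265
4          165     Math     CS        3    495
5           53       EE   Chem        2    106
6          259     Econ   Econ        1    259
7          240       EE     CS        5   1200
8           87     Math     CS        6    522
9           17      Bio   Math        1     17
10         158       EE    Bio        2    316
11         161     Econ   Econ        1    161
sort by combo:
    grade_rank    major course  credits  combo
9           17      Bio   Math        1     17
5           53       EE   Chem        2    106
11         161     Econ   Econ        1    161
0           64       EE     CS        3    192
6          259     Econ   Econ        1    259
3           53     Econ   Chem        5    265
10         158       EE    Bio        2    316
4          165     Math     CS        3    495
8           87     Math     CS        6    522
2          166  Physics    Bio        5    830
1          185      Bio    Bio        6   1110
7          240       EE     CS        5   1200
drop duplicate course (keep=first):
    grade_rank major course  credits  combo
9           17   Bio   Math        1     17
5           53    EE   Chem        2    106
11         161  Econ   Econ        1    161
0           64    EE     CS        3    192
10         158    EE    Bio        2    316
value_counts of major:
major
EE      3
Bio     1
Econ    1
Name: count, dtype: int64
reset_index():
  major  count
0    EE      3
1   Bio      1
2  Econ      1

5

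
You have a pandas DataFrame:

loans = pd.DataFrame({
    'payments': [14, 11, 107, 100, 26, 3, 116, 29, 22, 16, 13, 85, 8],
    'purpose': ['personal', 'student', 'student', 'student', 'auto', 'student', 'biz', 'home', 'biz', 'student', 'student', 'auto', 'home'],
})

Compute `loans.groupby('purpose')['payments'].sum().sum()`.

group by purpose, sum of payments:
purpose
auto        111
biz         138
home         37
personal     14
student     250
Name: payments, dtype: int64

550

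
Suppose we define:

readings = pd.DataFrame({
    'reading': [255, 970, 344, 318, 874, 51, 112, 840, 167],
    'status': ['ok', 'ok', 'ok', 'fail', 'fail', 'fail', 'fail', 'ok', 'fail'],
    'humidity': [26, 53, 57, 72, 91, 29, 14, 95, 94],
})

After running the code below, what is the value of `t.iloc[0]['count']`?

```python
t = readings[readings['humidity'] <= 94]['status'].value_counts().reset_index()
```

filter rows where humidity <= 94:
   reading status  humidity
0      255     ok        26
1      970     ok        53
2      344     ok        57
3      318   fail        72
4      874   fail        91
5       51   fail        29
6      112   fail        14
8      167   fail        94
value_counts of status:
status
fail    5
ok      3
Name: count, dtype: int64
reset_index():
  status  count
0   fail      5
1     ok      3
Hence 5.

5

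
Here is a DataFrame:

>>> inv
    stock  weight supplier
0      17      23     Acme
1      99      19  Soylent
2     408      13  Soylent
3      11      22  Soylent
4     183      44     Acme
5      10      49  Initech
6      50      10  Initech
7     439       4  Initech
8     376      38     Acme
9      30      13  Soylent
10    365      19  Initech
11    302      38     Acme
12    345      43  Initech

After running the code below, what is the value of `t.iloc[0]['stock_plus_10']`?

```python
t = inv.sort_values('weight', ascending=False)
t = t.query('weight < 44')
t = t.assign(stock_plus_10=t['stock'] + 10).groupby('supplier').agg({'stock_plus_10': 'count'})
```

3

sort by weight descending:
    stock  weight supplier
5      10      49  Initech
4     183      44     Acme
12    345      43  Initech
8     376      38     Acme
11    302      38     Acme
0      17      23     Acme
3      11      22  Soylent
1      99      19  Soylent
10    365      19  Initech
2     408      13  Soylent
9      30      13  Soylent
6      50      10  Initech
7     439       4  Initech
filter rows where weight < 44:
    stock  weight supplier
12    345      43  Initech
8     376      38     Acme
11    302      38     Acme
0      17      23     Acme
3      11      22  Soylent
1      99      19  Soylent
10    365      19  Initech
2     408      13  Soylent
9      30      13  Soylent
6      50      10  Initech
7     439       4  Initech
add column stock_plus_10 = t['stock'] + 10:
    stock  weight supplier  stock_plus_10
12    345      43  Initech            355
8     376      38     Acme            386
11    302      38     Acme            312
0      17      23     Acme             27
3      11      22  Soylent             21
1      99      19  Soylent            109
10    365      19  Initech            375
2     408      13  Soylent            418
9      30      13  Soylent             40
6      50      10  Initech             60
7     439       4  Initech            449
group by supplier, count of stock_plus_10:
          stock_plus_10
supplier               
Acme                  3
Initech               4
Soylent               4
Finally, value at position 0, column 'stock_plus_10' = 3.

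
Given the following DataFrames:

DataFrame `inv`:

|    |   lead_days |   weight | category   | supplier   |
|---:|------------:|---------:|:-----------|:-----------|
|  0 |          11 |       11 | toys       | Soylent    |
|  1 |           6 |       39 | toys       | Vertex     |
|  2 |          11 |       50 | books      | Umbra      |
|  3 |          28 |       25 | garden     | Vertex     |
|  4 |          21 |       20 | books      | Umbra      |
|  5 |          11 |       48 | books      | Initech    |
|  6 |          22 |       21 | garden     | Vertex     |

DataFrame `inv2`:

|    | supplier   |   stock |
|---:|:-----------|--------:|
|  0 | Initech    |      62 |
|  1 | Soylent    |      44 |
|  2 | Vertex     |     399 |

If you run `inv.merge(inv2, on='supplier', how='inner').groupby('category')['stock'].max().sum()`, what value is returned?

860

merge on 'supplier' (how='inner') → 5 rows:
   lead_days  weight category supplier  stock
0         11      11     toys  Soylent     44
1          6      39     toys   Vertex    399
2         28      25   garden   Vertex    399
3         11      48    books  Initech     62
4         22      21   garden   Vertex    399
group by category, max of stock:
category
books      62
garden    399
toys      399
Name: stock, dtype: int64
Then the sum of the resulting series: 860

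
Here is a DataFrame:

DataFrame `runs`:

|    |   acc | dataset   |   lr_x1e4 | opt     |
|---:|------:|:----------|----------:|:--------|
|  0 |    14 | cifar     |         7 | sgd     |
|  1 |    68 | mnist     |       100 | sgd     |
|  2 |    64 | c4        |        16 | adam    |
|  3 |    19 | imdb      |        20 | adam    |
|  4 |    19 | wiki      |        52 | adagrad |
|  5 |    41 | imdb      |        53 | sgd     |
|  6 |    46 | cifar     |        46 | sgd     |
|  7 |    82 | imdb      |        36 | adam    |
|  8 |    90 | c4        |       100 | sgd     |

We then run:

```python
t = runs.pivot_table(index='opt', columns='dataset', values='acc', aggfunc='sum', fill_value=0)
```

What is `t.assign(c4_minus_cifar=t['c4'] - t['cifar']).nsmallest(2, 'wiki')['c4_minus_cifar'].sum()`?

pivot: rows=opt, cols=dataset, sum(acc):
dataset  c4  cifar  imdb  mnist  wiki
opt                                  
adagrad   0      0     0      0    19
adam     64      0   101      0     0
sgd      90     60    41     68     0
add column c4_minus_cifar = t['c4'] - t['cifar']:
dataset  c4  cifar  imdb  mnist  wiki  c4_minus_cifar
opt                                                  
adagrad   0      0     0      0    19               0
adam     64      0   101      0     0              64
sgd      90     60    41     68     0              30
take 2 rows with smallest wiki:
dataset  c4  cifar  imdb  mnist  wiki  c4_minus_cifar
opt                                                  
adam     64      0   101      0     0              64
sgd      90     60    41     68     0              30
The sum of column 'c4_minus_cifar' is 94.

94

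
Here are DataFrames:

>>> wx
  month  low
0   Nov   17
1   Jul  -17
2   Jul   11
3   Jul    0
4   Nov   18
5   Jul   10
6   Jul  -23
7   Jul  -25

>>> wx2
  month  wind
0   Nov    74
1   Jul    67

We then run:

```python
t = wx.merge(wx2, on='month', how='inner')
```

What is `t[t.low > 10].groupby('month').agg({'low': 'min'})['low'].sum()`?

merge on 'month' (how='inner') → 8 rows:
  month  low  wind
0   Nov   17    74
1   Jul  -17    67
2   Jul   11    67
3   Jul    0    67
4   Nov   18    74
5   Jul   10    67
6   Jul  -23    67
7   Jul  -25    67
filter rows where low > 10:
  month  low  wind
0   Nov   17    74
2   Jul   11    67
4   Nov   18    74
group by month, min of low:
       low
month     
Jul     11
Nov     17
Finally, sum of column 'low' = 28.

28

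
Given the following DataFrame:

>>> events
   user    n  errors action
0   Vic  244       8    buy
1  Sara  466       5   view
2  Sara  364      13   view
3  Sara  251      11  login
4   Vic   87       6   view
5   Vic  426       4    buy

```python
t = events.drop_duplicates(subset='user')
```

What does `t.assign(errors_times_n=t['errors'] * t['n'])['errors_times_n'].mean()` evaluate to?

2141.0

drop duplicate user (keep=first):
   user    n  errors action
0   Vic  244       8    buy
1  Sara  466       5   view
add column errors_times_n = t['errors'] * t['n']:
   user    n  errors action  errors_times_n
0   Vic  244       8    buy            1952
1  Sara  466       5   view            2330
The mean of column 'errors_times_n' is 2141.0.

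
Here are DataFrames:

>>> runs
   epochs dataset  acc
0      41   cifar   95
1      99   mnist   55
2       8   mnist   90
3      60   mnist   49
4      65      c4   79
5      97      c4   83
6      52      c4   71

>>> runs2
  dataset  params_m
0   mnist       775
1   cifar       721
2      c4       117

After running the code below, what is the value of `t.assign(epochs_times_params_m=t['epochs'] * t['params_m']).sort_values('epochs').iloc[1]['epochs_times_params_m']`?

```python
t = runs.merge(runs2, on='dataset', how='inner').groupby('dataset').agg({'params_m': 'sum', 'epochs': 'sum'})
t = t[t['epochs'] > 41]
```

75114

merge on 'dataset' (how='inner') → 7 rows:
   epochs dataset  acc  params_m
0      41   cifar   95       721
1      99   mnist   55       775
2       8   mnist   90       775
3      60   mnist   49       775
4      65      c4   79       117
5      97      c4   83       117
6      52      c4   71       117
group by dataset: sum(params_m), sum(epochs):
         params_m  epochs
dataset                  
c4            351     214
cifar         721      41
mnist        2325     167
filter rows where epochs > 41:
         params_m  epochs
dataset                  
c4            351     214
mnist        2325     167
add column epochs_times_params_m = t['epochs'] * t['params_m']:
         params_m  epochs  epochs_times_params_m
dataset                                         
c4            351     214                  75114
mnist        2325     167                 388275
sort by epochs:
         params_m  epochs  epochs_times_params_m
dataset                                         
mnist        2325     167                 388275
c4            351     214                  75114
Reading off the value at position 1, column 'epochs_times_params_m', we get 75114.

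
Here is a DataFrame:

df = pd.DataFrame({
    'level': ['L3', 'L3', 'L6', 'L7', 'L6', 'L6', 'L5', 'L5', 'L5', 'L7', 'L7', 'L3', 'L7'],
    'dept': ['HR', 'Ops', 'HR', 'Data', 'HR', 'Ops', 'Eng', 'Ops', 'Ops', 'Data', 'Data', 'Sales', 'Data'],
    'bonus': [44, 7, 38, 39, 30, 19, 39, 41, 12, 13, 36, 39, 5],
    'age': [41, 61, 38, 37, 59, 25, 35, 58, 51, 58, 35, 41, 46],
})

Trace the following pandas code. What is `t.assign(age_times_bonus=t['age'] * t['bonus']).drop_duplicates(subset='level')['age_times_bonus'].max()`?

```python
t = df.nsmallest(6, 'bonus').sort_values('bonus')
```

take 6 rows with smallest bonus:
   level  dept  bonus  age
12    L7  Data      5   46
1     L3   Ops      7   61
8     L5   Ops     12   51
9     L7  Data     13   58
5     L6   Ops     19   25
4     L6    HR     30   59
sort by bonus:
   level  dept  bonus  age
12    L7  Data      5   46
1     L3   Ops      7   61
8     L5   Ops     12   51
9     L7  Data     13   58
5     L6   Ops     19   25
4     L6    HR     30   59
add column age_times_bonus = t['age'] * t['bonus']:
   level  dept  bonus  age  age_times_bonus
12    L7  Data      5   46              230
1     L3   Ops      7   61              427
8     L5   Ops     12   51              612
9     L7  Data     13   58              754
5     L6   Ops     19   25              475
4     L6    HR     30   59             1770
drop duplicate level (keep=first):
   level  dept  bonus  age  age_times_bonus
12    L7  Data      5   46              230
1     L3   Ops      7   61              427
8     L5   Ops     12   51              612
5     L6   Ops     19   25              475

612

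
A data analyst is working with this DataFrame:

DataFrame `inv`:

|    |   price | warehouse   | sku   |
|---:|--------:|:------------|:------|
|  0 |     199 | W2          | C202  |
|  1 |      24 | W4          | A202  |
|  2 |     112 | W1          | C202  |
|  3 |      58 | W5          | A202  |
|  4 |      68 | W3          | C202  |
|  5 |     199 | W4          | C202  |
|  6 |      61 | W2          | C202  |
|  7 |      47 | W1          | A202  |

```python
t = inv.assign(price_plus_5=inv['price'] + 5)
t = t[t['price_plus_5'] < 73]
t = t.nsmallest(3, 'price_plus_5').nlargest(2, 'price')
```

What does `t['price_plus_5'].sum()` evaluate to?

add column price_plus_5 = inv['price'] + 5:
   price warehouse   sku  price_plus_5
0    199        W2  C202           204
1     24        W4  A202            29
2    112        W1  C202           117
3     58        W5  A202            63
4     68        W3  C202            73
5    199        W4  C202           204
6     61        W2  C202            66
7     47        W1  A202            52
filter rows where price_plus_5 < 73:
   price warehouse   sku  price_plus_5
1     24        W4  A202            29
3     58        W5  A202            63
6     61        W2  C202            66
7     47        W1  A202            52
take 3 rows with smallest price_plus_5:
   price warehouse   sku  price_plus_5
1     24        W4  A202            29
7     47        W1  A202            52
3     58        W5  A202            63
take 2 rows with largest price:
   price warehouse   sku  price_plus_5
3     58        W5  A202            63
7     47        W1  A202            52
The sum of column 'price_plus_5' is 115.

115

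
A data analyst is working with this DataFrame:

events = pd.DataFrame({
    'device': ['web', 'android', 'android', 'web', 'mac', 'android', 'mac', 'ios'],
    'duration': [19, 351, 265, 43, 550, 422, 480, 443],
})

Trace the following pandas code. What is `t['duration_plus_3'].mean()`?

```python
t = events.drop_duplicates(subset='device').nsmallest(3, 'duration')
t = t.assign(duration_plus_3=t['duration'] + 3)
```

drop duplicate device (keep=first):
    device  duration
0      web        19
1  android       351
4      mac       550
7      ios       443
take 3 rows with smallest duration:
    device  duration
0      web        19
1  android       351
7      ios       443
add column duration_plus_3 = t['duration'] + 3:
    device  duration  duration_plus_3
0      web        19               22
1  android       351              354
7      ios       443              446
Hence 274.0.

274.0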